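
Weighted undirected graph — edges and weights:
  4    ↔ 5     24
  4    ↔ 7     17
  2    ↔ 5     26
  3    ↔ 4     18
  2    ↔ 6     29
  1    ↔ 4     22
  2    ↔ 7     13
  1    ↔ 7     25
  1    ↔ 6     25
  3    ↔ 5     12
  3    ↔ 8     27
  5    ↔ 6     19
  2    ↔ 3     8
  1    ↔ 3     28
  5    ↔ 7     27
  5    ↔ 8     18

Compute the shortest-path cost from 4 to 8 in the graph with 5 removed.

45

Some routes from 4 to 8 avoiding 5:
4 → 7 → 2 → 3 → 8: 17 + 13 + 8 + 27 = 65
4 → 7 → 1 → 3 → 8: 17 + 25 + 28 + 27 = 97
4 → 1 → 7 → 2 → 3 → 8: 22 + 25 + 13 + 8 + 27 = 95
4 → 3 → 8: 18 + 27 = 45
4 → 1 → 6 → 2 → 3 → 8: 22 + 25 + 29 + 8 + 27 = 111
4 → 1 → 3 → 8: 22 + 28 + 27 = 77
Shortest: 45.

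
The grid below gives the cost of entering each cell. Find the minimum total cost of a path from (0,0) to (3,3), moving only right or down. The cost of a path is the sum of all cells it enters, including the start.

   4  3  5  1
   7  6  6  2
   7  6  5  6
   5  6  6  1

Best path: r0c0→r0c1→r0c2→r0c3→r1c3→r2c3→r3c3
Cost: 4 + 3 + 5 + 1 + 2 + 6 + 1 = 22

22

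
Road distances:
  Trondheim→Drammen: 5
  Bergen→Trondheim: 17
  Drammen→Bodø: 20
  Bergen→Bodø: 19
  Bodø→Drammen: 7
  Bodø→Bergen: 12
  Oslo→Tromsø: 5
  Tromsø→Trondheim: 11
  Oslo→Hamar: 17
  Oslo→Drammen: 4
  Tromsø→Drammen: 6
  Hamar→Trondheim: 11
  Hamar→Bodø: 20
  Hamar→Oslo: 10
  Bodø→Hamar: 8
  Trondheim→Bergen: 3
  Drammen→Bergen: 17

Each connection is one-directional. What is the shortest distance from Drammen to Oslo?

38

Paths from Drammen to Oslo:
Drammen -> Bergen -> Bodø -> Hamar -> Oslo: 17 + 19 + 8 + 10 = 54
Drammen -> Bodø -> Hamar -> Oslo: 20 + 8 + 10 = 38
The minimum is 38.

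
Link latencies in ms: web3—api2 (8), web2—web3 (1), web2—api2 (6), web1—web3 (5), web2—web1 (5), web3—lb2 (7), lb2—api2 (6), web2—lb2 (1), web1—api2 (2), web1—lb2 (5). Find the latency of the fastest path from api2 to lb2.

6

A few of the api2→lb2 routes:
api2 → web2 → lb2: 6 + 1 = 7
api2 → web1 → web2 → lb2: 2 + 5 + 1 = 8
api2 → lb2: 6
api2 → web1 → web3 → web2 → lb2: 2 + 5 + 1 + 1 = 9
api2 → web1 → lb2: 2 + 5 = 7
Shortest: 6 ms.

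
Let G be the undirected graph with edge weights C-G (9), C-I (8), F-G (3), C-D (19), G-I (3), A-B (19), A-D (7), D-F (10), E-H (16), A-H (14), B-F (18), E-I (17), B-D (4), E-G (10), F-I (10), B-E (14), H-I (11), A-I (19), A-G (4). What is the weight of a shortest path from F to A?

7

Comparing a few candidate routes:
F→D→A: 10 + 7 = 17
F→G→I→A: 3 + 3 + 19 = 25
F→G→A: 3 + 4 = 7
F→I→A: 10 + 19 = 29
F→B→D→A: 18 + 4 + 7 = 29
F→I→G→A: 10 + 3 + 4 = 17
Best route has total 7.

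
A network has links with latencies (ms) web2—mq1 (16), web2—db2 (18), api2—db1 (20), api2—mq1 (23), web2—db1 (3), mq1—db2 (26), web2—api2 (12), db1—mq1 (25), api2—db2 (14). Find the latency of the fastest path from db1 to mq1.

Some routes from db1 to mq1:
db1 -> web2 -> mq1: 3 + 16 = 19
db1 -> web2 -> api2 -> mq1: 3 + 12 + 23 = 38
db1 -> mq1: 25
Best route has total 19 ms.

19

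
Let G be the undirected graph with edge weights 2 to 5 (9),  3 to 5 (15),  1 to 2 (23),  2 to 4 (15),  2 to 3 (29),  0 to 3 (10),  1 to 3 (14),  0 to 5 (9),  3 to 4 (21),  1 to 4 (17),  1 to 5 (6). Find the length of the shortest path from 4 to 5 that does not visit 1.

A few of the 4→5 routes:
4 -> 2 -> 5: 15 + 9 = 24
4 -> 2 -> 3 -> 5: 15 + 29 + 15 = 59
4 -> 3 -> 0 -> 5: 21 + 10 + 9 = 40
4 -> 3 -> 2 -> 5: 21 + 29 + 9 = 59
4 -> 3 -> 5: 21 + 15 = 36
The minimum is 24.

24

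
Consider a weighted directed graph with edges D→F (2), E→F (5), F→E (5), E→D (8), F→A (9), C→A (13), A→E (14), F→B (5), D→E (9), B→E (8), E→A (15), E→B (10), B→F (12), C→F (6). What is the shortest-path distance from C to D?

19

Paths from C to D:
C→F→A→E→D: 6 + 9 + 14 + 8 = 37
C→F→B→E→D: 6 + 5 + 8 + 8 = 27
C→A→E→D: 13 + 14 + 8 = 35
C→F→E→D: 6 + 5 + 8 = 19
The minimum is 19.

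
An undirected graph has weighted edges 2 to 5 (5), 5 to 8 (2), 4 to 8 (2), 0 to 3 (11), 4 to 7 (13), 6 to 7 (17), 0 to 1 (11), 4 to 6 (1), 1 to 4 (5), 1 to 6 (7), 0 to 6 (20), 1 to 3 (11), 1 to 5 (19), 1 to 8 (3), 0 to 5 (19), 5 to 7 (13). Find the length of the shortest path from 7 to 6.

Some routes from 7 to 6:
7 -> 5 -> 8 -> 4 -> 6: 13 + 2 + 2 + 1 = 18
7 -> 4 -> 6: 13 + 1 = 14
7 -> 4 -> 8 -> 1 -> 6: 13 + 2 + 3 + 7 = 25
7 -> 5 -> 8 -> 1 -> 4 -> 6: 13 + 2 + 3 + 5 + 1 = 24
7 -> 4 -> 1 -> 6: 13 + 5 + 7 = 25
7 -> 6: 17
The minimum is 14.

14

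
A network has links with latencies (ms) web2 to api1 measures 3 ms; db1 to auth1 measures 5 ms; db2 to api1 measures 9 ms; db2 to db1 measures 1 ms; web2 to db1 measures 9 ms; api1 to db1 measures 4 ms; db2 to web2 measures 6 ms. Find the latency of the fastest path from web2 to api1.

3

Candidate routes:
web2→db2→api1: 6 + 9 = 15
web2→db2→db1→api1: 6 + 1 + 4 = 11
web2→db1→api1: 9 + 4 = 13
web2→db1→db2→api1: 9 + 1 + 9 = 19
web2→api1: 3
Shortest: 3 ms.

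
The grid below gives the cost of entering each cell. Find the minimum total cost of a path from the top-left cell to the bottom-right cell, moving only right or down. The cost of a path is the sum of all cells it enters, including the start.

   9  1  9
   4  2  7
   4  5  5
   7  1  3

21

Cheapest: (0,0) -> (0,1) -> (1,1) -> (2,1) -> (3,1) -> (3,2)
  9 + 1 + 2 + 5 + 1 + 3 = 21
For comparison, the top-then-right route costs 34.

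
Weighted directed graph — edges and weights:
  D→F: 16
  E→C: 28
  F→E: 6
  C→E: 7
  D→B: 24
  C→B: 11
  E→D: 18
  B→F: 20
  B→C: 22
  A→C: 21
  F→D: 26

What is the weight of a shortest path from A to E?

Candidate routes:
A - C - E: 21 + 7 = 28
A - C - B - F - E: 21 + 11 + 20 + 6 = 58
The minimum is 28.

28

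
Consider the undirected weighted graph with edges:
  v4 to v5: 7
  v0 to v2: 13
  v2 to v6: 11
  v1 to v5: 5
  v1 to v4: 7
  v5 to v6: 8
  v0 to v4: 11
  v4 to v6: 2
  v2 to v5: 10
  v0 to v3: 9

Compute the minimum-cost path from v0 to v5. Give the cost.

Comparing a few candidate routes:
v0 → v4 → v1 → v5: 11 + 7 + 5 = 23
v0 → v2 → v5: 13 + 10 = 23
v0 → v4 → v6 → v5: 11 + 2 + 8 = 21
v0 → v4 → v5: 11 + 7 = 18
Best route has total 18.

18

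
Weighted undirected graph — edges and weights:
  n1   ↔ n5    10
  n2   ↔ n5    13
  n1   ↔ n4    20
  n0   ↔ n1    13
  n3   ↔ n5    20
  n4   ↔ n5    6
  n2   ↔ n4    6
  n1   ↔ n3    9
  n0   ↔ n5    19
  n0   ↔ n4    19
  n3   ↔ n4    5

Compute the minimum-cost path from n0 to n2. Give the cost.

25

Checking several routes:
n0→n1→n3→n4→n2: 13 + 9 + 5 + 6 = 33
n0→n5→n4→n2: 19 + 6 + 6 = 31
n0→n4→n2: 19 + 6 = 25
n0→n5→n2: 19 + 13 = 32
Shortest: 25.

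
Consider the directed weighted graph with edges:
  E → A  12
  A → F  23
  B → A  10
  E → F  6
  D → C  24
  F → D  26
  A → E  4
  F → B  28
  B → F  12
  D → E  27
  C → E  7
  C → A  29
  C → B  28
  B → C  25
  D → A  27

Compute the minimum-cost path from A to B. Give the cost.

38

Paths from A to B:
A → F → D → C → B: 23 + 26 + 24 + 28 = 101
A → F → B: 23 + 28 = 51
A → E → F → D → C → B: 4 + 6 + 26 + 24 + 28 = 88
A → E → F → B: 4 + 6 + 28 = 38
The minimum is 38.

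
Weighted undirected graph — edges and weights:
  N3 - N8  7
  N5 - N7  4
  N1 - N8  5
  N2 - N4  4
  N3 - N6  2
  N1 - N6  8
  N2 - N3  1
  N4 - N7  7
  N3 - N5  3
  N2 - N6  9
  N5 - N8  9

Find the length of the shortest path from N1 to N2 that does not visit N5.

Paths from N1 to N2 avoiding N5:
N1 - N6 - N3 - N2: 8 + 2 + 1 = 11
N1 - N8 - N3 - N2: 5 + 7 + 1 = 13
N1 - N8 - N3 - N6 - N2: 5 + 7 + 2 + 9 = 23
N1 - N6 - N2: 8 + 9 = 17
The minimum is 11.

11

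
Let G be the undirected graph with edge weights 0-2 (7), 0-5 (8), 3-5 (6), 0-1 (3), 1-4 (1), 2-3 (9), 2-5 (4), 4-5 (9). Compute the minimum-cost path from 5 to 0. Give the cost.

Paths from 5 to 0:
5→2→0: 4 + 7 = 11
5→3→2→0: 6 + 9 + 7 = 22
5→4→1→0: 9 + 1 + 3 = 13
5→0: 8
Shortest: 8.

8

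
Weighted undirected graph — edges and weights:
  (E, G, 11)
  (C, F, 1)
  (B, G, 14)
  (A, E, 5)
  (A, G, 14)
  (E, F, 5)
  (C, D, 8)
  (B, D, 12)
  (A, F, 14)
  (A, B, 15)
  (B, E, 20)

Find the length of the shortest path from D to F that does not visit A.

Routes from D to F avoiding A:
D -> B -> E -> F: 12 + 20 + 5 = 37
D -> B -> G -> E -> F: 12 + 14 + 11 + 5 = 42
D -> C -> F: 8 + 1 = 9
Shortest: 9.

9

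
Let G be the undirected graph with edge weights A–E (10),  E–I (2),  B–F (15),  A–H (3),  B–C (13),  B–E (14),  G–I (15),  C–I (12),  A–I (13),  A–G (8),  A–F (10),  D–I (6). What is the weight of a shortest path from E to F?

Some routes from E to F:
E-A-F: 10 + 10 = 20
E-I-A-F: 2 + 13 + 10 = 25
E-B-F: 14 + 15 = 29
Shortest: 20.

20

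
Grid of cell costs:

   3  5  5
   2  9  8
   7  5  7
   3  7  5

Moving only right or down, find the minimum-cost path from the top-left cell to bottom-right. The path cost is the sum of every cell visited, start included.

Cheapest: r0c0→r1c0→r2c0→r3c0→r3c1→r3c2
  3 + 2 + 7 + 3 + 7 + 5 = 27
(Top row then right column would cost 33.)

27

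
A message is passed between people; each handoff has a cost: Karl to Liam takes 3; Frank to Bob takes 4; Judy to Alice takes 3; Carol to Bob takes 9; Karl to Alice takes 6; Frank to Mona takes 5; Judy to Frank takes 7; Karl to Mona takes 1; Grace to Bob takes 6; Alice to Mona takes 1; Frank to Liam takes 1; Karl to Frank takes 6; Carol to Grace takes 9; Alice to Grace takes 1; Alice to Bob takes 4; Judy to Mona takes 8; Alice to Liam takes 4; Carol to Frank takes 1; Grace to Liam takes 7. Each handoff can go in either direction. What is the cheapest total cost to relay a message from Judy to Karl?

5

Some routes from Judy to Karl:
Judy→Mona→Karl: 8 + 1 = 9
Judy→Alice→Liam→Karl: 3 + 4 + 3 = 10
Judy→Frank→Liam→Karl: 7 + 1 + 3 = 11
Judy→Alice→Karl: 3 + 6 = 9
Judy→Frank→Mona→Karl: 7 + 5 + 1 = 13
Judy→Alice→Mona→Karl: 3 + 1 + 1 = 5
Shortest: 5.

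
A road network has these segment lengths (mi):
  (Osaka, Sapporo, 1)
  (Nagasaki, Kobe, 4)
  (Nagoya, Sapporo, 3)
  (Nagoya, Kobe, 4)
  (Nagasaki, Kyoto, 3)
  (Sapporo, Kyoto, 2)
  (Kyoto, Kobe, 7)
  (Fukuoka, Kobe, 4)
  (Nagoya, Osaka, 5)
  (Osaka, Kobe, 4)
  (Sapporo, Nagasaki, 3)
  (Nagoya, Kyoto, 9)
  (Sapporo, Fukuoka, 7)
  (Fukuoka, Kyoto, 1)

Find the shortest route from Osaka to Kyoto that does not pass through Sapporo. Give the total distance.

9

Some routes from Osaka to Kyoto avoiding Sapporo:
Osaka-Kobe-Kyoto: 4 + 7 = 11
Osaka-Kobe-Nagasaki-Kyoto: 4 + 4 + 3 = 11
Osaka-Kobe-Fukuoka-Kyoto: 4 + 4 + 1 = 9
Best route has total 9 mi.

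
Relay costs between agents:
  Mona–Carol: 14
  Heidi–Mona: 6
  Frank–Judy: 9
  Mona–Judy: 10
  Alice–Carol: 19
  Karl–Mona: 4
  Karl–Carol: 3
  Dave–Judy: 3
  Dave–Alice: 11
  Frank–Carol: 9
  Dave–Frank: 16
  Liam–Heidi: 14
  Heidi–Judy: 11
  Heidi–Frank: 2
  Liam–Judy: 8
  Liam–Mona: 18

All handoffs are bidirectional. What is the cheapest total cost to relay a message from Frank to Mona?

Some routes from Frank to Mona:
Frank - Heidi - Mona: 2 + 6 = 8
Frank - Carol - Karl - Mona: 9 + 3 + 4 = 16
Frank - Judy - Mona: 9 + 10 = 19
The minimum is 8.

8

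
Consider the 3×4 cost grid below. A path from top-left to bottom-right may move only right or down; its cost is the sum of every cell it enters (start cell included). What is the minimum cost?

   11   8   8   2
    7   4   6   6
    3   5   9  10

Take r0c0 -> r1c0 -> r1c1 -> r1c2 -> r1c3 -> r2c3 for a total of 11 + 7 + 4 + 6 + 6 + 10 = 44.

44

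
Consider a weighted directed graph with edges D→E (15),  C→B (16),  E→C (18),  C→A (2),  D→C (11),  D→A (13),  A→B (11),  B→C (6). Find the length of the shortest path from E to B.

31

Routes from E to B:
E-C-A-B: 18 + 2 + 11 = 31
E-C-B: 18 + 16 = 34
Shortest: 31.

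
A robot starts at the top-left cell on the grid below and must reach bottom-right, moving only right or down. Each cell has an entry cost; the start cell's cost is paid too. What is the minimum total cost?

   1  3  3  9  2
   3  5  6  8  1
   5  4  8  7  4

Path [0,0] -> [0,1] -> [0,2] -> [0,3] -> [0,4] -> [1,4] -> [2,4]: 1 + 3 + 3 + 9 + 2 + 1 + 4 = 23.

23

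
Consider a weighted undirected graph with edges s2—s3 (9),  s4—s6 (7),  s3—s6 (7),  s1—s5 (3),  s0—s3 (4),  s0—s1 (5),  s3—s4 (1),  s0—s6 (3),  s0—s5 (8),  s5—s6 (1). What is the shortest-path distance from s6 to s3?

Comparing a few candidate routes:
s6→s4→s3: 7 + 1 = 8
s6→s0→s3: 3 + 4 = 7
s6→s3: 7
The minimum is 7.

7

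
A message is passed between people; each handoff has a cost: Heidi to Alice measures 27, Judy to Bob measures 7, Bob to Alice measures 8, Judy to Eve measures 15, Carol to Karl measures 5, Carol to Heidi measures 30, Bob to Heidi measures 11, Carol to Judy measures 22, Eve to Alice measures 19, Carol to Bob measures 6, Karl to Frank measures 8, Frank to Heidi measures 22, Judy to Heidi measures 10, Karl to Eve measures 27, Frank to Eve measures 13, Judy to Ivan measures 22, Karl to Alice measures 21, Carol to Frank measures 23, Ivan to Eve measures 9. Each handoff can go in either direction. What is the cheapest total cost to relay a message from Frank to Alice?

Checking several routes:
Frank - Karl - Carol - Bob - Alice: 8 + 5 + 6 + 8 = 27
Frank - Carol - Bob - Alice: 23 + 6 + 8 = 37
Frank - Eve - Alice: 13 + 19 = 32
Frank - Karl - Alice: 8 + 21 = 29
Frank - Heidi - Bob - Alice: 22 + 11 + 8 = 41
Shortest: 27.

27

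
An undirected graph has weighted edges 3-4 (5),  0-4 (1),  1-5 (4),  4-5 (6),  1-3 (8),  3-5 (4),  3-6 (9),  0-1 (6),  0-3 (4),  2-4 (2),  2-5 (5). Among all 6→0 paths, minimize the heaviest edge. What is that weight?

9

Checking several routes:
6 → 3 → 0: max(9, 4) = 9
6 → 3 → 4 → 0: max(9, 5, 1) = 9
6 → 3 → 4 → 5 → 1 → 0: max(9, 5, 6, 4, 6) = 9
6 → 3 → 4 → 2 → 5 → 1 → 0: max(9, 5, 2, 5, 4, 6) = 9
Best route has worst link 9.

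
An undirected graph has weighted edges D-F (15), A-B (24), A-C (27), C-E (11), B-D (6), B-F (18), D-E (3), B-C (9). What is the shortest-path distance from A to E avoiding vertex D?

Paths from A to E avoiding D:
A→C→E: 27 + 11 = 38
A→B→C→E: 24 + 9 + 11 = 44
Shortest: 38.

38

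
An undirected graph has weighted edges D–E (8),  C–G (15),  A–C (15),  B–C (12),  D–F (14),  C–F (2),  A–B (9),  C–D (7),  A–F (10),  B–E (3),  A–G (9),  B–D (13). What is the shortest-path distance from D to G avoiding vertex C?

29

Candidate routes:
D-B-A-G: 13 + 9 + 9 = 31
D-F-A-G: 14 + 10 + 9 = 33
D-E-B-A-G: 8 + 3 + 9 + 9 = 29
The minimum is 29.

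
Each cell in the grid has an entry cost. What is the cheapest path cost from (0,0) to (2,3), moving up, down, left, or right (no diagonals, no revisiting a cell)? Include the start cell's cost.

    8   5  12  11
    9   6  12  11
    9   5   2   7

33

Best path: (0,0) -> (0,1) -> (1,1) -> (2,1) -> (2,2) -> (2,3)
Cost: 8 + 5 + 6 + 5 + 2 + 7 = 33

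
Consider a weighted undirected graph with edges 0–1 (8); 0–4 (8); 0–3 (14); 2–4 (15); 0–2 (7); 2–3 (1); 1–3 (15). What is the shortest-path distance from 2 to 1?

15

A few of the 2→1 routes:
2→3→1: 1 + 15 = 16
2→4→0→1: 15 + 8 + 8 = 31
2→3→0→1: 1 + 14 + 8 = 23
2→0→1: 7 + 8 = 15
The minimum is 15.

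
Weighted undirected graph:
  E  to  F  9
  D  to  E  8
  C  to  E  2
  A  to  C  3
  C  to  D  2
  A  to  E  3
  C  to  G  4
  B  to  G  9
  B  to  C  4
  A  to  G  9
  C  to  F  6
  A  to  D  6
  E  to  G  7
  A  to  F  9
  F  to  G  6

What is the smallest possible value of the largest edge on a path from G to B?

4

A few of the G→B routes:
G → E → A → C → B: max(7, 3, 3, 4) = 7
G → E → A → D → C → B: max(7, 3, 6, 2, 4) = 7
G → C → B: max(4, 4) = 4
G → F → C → B: max(6, 6, 4) = 6
G → E → C → B: max(7, 2, 4) = 7
G → E → D → C → B: max(7, 8, 2, 4) = 8
Smallest bottleneck: 4.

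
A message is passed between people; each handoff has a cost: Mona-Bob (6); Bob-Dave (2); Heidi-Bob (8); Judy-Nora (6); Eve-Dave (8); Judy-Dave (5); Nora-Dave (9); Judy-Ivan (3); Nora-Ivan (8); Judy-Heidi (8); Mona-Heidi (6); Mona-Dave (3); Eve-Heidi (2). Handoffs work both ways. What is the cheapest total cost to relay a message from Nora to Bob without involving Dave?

22

Comparing a few candidate routes:
Nora -> Judy -> Heidi -> Bob: 6 + 8 + 8 = 22
Nora -> Ivan -> Judy -> Heidi -> Bob: 8 + 3 + 8 + 8 = 27
Nora -> Judy -> Heidi -> Mona -> Bob: 6 + 8 + 6 + 6 = 26
Best route has total 22.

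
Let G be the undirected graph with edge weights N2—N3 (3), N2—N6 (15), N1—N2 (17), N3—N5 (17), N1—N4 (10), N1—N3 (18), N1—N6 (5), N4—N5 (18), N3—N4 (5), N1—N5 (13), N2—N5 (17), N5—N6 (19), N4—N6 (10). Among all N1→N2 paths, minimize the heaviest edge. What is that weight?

Some routes from N1 to N2:
N1 -> N6 -> N2: max(5, 15) = 15
N1 -> N4 -> N3 -> N2: max(10, 5, 3) = 10
N1 -> N6 -> N4 -> N3 -> N2: max(5, 10, 5, 3) = 10
N1 -> N4 -> N3 -> N5 -> N2: max(10, 5, 17, 17) = 17
N1 -> N4 -> N6 -> N2: max(10, 10, 15) = 15
Smallest bottleneck: 10.

10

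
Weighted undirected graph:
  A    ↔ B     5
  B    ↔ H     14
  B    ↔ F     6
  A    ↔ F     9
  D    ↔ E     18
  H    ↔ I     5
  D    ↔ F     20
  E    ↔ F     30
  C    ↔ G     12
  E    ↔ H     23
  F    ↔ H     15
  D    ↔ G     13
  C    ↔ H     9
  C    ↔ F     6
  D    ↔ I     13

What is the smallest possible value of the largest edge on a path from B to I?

9

Comparing a few candidate routes:
B -> F -> C -> H -> I: max(6, 6, 9, 5) = 9
B -> H -> C -> G -> D -> I: max(14, 9, 12, 13, 13) = 14
B -> A -> F -> C -> G -> D -> I: max(5, 9, 6, 12, 13, 13) = 13
B -> A -> F -> C -> H -> I: max(5, 9, 6, 9, 5) = 9
B -> F -> C -> G -> D -> I: max(6, 6, 12, 13, 13) = 13
The minimum achievable maximum is 9.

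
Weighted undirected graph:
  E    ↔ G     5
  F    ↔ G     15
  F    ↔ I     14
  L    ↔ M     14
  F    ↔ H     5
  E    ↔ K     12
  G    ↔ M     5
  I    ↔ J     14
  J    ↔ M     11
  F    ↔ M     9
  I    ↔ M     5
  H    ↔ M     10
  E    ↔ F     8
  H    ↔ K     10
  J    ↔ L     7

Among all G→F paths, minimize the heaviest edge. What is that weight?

8

A few of the G→F routes:
G→M→F: max(5, 9) = 9
G→M→H→F: max(5, 10, 5) = 10
G→E→F: max(5, 8) = 8
Smallest bottleneck: 8.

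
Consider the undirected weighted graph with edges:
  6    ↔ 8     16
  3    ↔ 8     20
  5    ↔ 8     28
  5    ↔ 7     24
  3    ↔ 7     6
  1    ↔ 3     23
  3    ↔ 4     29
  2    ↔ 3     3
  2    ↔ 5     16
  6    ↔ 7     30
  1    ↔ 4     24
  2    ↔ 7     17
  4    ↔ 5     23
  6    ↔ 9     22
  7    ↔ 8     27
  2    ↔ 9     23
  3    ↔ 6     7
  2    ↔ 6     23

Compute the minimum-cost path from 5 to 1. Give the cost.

Some routes from 5 to 1:
5 - 2 - 7 - 3 - 1: 16 + 17 + 6 + 23 = 62
5 - 4 - 1: 23 + 24 = 47
5 - 7 - 2 - 3 - 1: 24 + 17 + 3 + 23 = 67
5 - 7 - 3 - 1: 24 + 6 + 23 = 53
5 - 2 - 3 - 1: 16 + 3 + 23 = 42
Shortest: 42.

42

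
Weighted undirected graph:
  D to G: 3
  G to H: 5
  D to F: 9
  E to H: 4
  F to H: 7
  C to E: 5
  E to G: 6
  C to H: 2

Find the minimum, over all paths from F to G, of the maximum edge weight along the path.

7

Comparing a few candidate routes:
F - H - E - G: max(7, 4, 6) = 7
F - H - C - E - G: max(7, 2, 5, 6) = 7
F - H - G: max(7, 5) = 7
Smallest bottleneck: 7.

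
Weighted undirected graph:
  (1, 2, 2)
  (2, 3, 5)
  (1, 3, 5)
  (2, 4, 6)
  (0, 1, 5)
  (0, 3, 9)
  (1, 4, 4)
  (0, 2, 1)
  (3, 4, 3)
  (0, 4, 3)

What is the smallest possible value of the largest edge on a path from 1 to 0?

Some routes from 1 to 0:
1-3-2-0: max(5, 5, 1) = 5
1-4-0: max(4, 3) = 4
1-2-0: max(2, 1) = 2
Smallest bottleneck: 2.

2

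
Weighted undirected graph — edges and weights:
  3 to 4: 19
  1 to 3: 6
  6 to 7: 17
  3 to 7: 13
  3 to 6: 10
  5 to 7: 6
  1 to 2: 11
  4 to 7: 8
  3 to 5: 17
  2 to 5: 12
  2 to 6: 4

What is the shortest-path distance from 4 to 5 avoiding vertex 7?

36

Paths from 4 to 5 avoiding 7:
4 → 3 → 6 → 2 → 5: 19 + 10 + 4 + 12 = 45
4 → 3 → 1 → 2 → 5: 19 + 6 + 11 + 12 = 48
4 → 3 → 5: 19 + 17 = 36
Best route has total 36.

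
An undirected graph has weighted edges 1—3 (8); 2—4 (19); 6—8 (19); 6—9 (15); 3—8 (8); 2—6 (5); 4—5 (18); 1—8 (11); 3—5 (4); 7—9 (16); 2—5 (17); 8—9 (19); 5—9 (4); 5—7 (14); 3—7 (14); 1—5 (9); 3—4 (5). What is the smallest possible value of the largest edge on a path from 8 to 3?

8

Checking several routes:
8 → 1 → 5 → 7 → 3: max(11, 9, 14, 14) = 14
8 → 1 → 3: max(11, 8) = 11
8 → 3: max(8) = 8
8 → 1 → 5 → 3: max(11, 9, 4) = 11
8 → 1 → 5 → 9 → 7 → 3: max(11, 9, 4, 16, 14) = 16
The minimum achievable maximum is 8.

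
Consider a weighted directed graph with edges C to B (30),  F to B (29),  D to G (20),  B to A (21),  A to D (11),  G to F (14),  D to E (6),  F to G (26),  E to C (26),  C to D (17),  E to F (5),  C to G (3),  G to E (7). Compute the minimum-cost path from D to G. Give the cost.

20

Candidate routes:
D → G: 20
D → E → C → G: 6 + 26 + 3 = 35
D → E → F → G: 6 + 5 + 26 = 37
Shortest: 20.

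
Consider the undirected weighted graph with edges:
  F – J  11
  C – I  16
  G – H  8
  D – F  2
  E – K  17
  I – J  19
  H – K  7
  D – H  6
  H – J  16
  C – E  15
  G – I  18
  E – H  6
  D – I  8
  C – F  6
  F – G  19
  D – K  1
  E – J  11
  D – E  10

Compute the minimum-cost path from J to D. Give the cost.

13

A few of the J→D routes:
J - E - D: 11 + 10 = 21
J - H - D: 16 + 6 = 22
J - F - D: 11 + 2 = 13
J - E - H - K - D: 11 + 6 + 7 + 1 = 25
J - H - K - D: 16 + 7 + 1 = 24
J - E - H - D: 11 + 6 + 6 = 23
The minimum is 13.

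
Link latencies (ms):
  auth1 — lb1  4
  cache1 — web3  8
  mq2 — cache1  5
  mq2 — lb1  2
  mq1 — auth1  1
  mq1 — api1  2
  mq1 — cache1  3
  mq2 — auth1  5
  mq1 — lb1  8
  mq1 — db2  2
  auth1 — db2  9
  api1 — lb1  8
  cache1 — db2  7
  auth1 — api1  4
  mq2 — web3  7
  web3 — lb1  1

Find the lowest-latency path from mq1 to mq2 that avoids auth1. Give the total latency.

8

Some routes from mq1 to mq2 avoiding auth1:
mq1 - api1 - lb1 - mq2: 2 + 8 + 2 = 12
mq1 - cache1 - mq2: 3 + 5 = 8
mq1 - cache1 - web3 - lb1 - mq2: 3 + 8 + 1 + 2 = 14
mq1 - lb1 - mq2: 8 + 2 = 10
mq1 - db2 - cache1 - mq2: 2 + 7 + 5 = 14
Best route has total 8 ms.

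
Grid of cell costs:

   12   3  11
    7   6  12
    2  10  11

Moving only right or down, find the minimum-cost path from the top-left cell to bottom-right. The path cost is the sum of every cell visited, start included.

Best path: r0c0 r0c1 r1c1 r2c1 r2c2
Cost: 12 + 3 + 6 + 10 + 11 = 42

42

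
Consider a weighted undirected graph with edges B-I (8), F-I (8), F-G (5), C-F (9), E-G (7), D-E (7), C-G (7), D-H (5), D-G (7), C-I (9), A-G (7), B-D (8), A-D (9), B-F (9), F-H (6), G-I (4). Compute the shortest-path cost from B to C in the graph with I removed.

18

Checking several routes:
B - F - C: 9 + 9 = 18
B - F - G - C: 9 + 5 + 7 = 21
B - D - G - F - C: 8 + 7 + 5 + 9 = 29
B - D - H - F - C: 8 + 5 + 6 + 9 = 28
B - D - E - G - C: 8 + 7 + 7 + 7 = 29
B - D - G - C: 8 + 7 + 7 = 22
Shortest: 18.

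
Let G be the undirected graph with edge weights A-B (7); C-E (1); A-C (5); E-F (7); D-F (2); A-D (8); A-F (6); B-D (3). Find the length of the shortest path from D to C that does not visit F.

Candidate routes:
D -> B -> A -> C: 3 + 7 + 5 = 15
D -> A -> C: 8 + 5 = 13
The minimum is 13.

13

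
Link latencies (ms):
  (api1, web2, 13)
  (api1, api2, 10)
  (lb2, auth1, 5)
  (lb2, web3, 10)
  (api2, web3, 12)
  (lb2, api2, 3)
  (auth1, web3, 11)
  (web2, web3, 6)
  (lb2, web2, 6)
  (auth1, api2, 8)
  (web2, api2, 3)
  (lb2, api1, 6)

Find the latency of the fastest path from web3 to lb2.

Checking several routes:
web3 → api2 → lb2: 12 + 3 = 15
web3 → web2 → api2 → lb2: 6 + 3 + 3 = 12
web3 → auth1 → lb2: 11 + 5 = 16
web3 → web2 → lb2: 6 + 6 = 12
web3 → lb2: 10
web3 → api2 → web2 → lb2: 12 + 3 + 6 = 21
Shortest: 10 ms.

10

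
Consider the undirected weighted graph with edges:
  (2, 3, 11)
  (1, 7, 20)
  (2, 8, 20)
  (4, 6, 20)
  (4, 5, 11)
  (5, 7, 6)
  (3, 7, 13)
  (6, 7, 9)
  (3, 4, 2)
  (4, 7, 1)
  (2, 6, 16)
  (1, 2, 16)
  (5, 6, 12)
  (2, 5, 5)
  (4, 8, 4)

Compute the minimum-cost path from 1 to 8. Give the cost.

Checking several routes:
1 - 2 - 5 - 4 - 8: 16 + 5 + 11 + 4 = 36
1 - 7 - 4 - 8: 20 + 1 + 4 = 25
1 - 2 - 5 - 7 - 4 - 8: 16 + 5 + 6 + 1 + 4 = 32
1 - 2 - 8: 16 + 20 = 36
1 - 2 - 3 - 4 - 8: 16 + 11 + 2 + 4 = 33
Best route has total 25.

25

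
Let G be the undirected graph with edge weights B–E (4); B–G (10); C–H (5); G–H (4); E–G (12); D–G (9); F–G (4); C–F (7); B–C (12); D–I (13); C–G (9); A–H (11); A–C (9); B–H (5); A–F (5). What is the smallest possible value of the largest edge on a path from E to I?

13

Comparing a few candidate routes:
E-B-C-G-D-I: max(4, 12, 9, 9, 13) = 13
E-B-C-F-G-D-I: max(4, 12, 7, 4, 9, 13) = 13
E-B-C-A-H-G-D-I: max(4, 12, 9, 11, 4, 9, 13) = 13
E-B-G-D-I: max(4, 10, 9, 13) = 13
E-B-C-F-A-H-G-D-I: max(4, 12, 7, 5, 11, 4, 9, 13) = 13
E-B-C-A-F-G-D-I: max(4, 12, 9, 5, 4, 9, 13) = 13
Smallest bottleneck: 13.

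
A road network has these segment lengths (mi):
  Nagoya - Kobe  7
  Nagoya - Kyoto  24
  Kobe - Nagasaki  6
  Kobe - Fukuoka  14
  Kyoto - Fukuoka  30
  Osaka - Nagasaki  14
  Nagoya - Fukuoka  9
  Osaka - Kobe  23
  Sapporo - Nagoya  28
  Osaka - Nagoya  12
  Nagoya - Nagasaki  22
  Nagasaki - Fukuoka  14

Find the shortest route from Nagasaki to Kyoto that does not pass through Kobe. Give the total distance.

44

Paths from Nagasaki to Kyoto avoiding Kobe:
Nagasaki-Osaka-Nagoya-Fukuoka-Kyoto: 14 + 12 + 9 + 30 = 65
Nagasaki-Nagoya-Fukuoka-Kyoto: 22 + 9 + 30 = 61
Nagasaki-Nagoya-Kyoto: 22 + 24 = 46
Nagasaki-Osaka-Nagoya-Kyoto: 14 + 12 + 24 = 50
Nagasaki-Fukuoka-Nagoya-Kyoto: 14 + 9 + 24 = 47
Nagasaki-Fukuoka-Kyoto: 14 + 30 = 44
Shortest: 44 mi.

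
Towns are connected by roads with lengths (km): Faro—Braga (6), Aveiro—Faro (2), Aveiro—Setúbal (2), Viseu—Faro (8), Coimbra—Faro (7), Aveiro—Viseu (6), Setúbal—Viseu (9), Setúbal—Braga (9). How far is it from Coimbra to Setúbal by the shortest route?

11

Paths from Coimbra to Setúbal:
Coimbra→Faro→Aveiro→Setúbal: 7 + 2 + 2 = 11
Coimbra→Faro→Aveiro→Viseu→Setúbal: 7 + 2 + 6 + 9 = 24
Coimbra→Faro→Braga→Setúbal: 7 + 6 + 9 = 22
Coimbra→Faro→Viseu→Aveiro→Setúbal: 7 + 8 + 6 + 2 = 23
Coimbra→Faro→Viseu→Setúbal: 7 + 8 + 9 = 24
Shortest: 11 km.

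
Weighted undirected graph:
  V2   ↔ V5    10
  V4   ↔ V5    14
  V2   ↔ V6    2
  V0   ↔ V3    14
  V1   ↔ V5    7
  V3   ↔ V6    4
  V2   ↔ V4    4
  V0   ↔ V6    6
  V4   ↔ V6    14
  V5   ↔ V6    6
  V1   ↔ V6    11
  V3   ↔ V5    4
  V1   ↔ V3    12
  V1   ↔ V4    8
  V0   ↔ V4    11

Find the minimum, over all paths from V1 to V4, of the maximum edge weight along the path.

A few of the V1→V4 routes:
V1-V5-V6-V2-V4: max(7, 6, 2, 4) = 7
V1-V5-V3-V6-V2-V4: max(7, 4, 4, 2, 4) = 7
V1-V5-V2-V4: max(7, 10, 4) = 10
V1-V4: max(8) = 8
Best route has worst link 7.

7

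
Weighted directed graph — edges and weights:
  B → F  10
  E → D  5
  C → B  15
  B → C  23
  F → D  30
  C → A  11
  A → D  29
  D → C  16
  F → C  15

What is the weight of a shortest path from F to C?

15

Candidate routes:
F - C: 15
F - D - C: 30 + 16 = 46
Shortest: 15.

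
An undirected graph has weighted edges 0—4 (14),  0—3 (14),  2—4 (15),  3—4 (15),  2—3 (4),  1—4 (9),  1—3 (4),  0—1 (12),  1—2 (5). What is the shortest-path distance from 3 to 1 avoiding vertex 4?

4

Routes from 3 to 1 avoiding 4:
3 → 0 → 1: 14 + 12 = 26
3 → 2 → 1: 4 + 5 = 9
3 → 1: 4
The minimum is 4.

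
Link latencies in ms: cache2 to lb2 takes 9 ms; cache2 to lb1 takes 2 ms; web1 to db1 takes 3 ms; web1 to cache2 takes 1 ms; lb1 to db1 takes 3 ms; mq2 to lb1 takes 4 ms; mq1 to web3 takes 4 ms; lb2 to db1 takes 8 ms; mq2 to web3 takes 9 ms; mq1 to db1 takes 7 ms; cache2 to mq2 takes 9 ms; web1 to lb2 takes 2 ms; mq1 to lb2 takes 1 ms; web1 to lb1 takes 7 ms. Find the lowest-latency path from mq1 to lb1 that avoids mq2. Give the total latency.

6

Checking several routes:
mq1 -> lb2 -> web1 -> cache2 -> lb1: 1 + 2 + 1 + 2 = 6
mq1 -> lb2 -> web1 -> lb1: 1 + 2 + 7 = 10
mq1 -> db1 -> lb1: 7 + 3 = 10
mq1 -> lb2 -> web1 -> db1 -> lb1: 1 + 2 + 3 + 3 = 9
The minimum is 6 ms.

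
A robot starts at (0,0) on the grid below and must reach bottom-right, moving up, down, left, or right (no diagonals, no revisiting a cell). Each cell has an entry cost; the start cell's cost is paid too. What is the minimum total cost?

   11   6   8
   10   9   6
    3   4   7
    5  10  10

Best path: r0c0 → r1c0 → r2c0 → r2c1 → r2c2 → r3c2
Cost: 11 + 10 + 3 + 4 + 7 + 10 = 45

45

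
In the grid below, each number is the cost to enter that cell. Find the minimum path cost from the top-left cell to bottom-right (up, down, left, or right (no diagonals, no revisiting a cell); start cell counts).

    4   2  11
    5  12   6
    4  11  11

Best path: [0,0] [0,1] [0,2] [1,2] [2,2]
Cost: 4 + 2 + 11 + 6 + 11 = 34

34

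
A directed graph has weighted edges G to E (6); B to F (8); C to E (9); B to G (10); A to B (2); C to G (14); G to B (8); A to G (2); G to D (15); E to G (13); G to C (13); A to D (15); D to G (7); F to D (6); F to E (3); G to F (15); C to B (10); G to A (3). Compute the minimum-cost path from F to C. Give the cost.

Paths from F to C:
F-D-G-C: 6 + 7 + 13 = 26
F-E-G-C: 3 + 13 + 13 = 29
Best route has total 26.

26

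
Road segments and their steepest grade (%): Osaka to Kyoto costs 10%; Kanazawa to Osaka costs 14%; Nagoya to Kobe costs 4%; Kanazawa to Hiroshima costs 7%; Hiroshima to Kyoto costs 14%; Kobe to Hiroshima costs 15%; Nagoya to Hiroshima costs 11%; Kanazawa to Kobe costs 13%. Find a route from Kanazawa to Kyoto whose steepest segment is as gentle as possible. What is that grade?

14

Routes from Kanazawa to Kyoto:
Kanazawa - Kobe - Hiroshima - Kyoto: max(13, 15, 14) = 15
Kanazawa - Kobe - Nagoya - Hiroshima - Kyoto: max(13, 4, 11, 14) = 14
Kanazawa - Osaka - Kyoto: max(14, 10) = 14
Kanazawa - Hiroshima - Kyoto: max(7, 14) = 14
Smallest bottleneck: 14%.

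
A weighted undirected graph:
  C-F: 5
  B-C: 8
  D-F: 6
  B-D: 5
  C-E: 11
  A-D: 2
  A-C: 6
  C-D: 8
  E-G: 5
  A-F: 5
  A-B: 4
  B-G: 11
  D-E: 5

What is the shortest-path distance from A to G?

12

A few of the A→G routes:
A-F-D-E-G: 5 + 6 + 5 + 5 = 21
A-B-G: 4 + 11 = 15
A-D-E-G: 2 + 5 + 5 = 12
A-C-E-G: 6 + 11 + 5 = 22
A-B-D-E-G: 4 + 5 + 5 + 5 = 19
A-D-B-G: 2 + 5 + 11 = 18
Best route has total 12.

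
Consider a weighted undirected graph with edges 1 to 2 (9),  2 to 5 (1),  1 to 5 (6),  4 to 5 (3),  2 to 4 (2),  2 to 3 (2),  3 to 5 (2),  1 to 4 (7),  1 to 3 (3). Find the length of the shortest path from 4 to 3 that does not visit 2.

5

Routes from 4 to 3 avoiding 2:
4 - 5 - 3: 3 + 2 = 5
4 - 1 - 5 - 3: 7 + 6 + 2 = 15
4 - 5 - 1 - 3: 3 + 6 + 3 = 12
4 - 1 - 3: 7 + 3 = 10
Shortest: 5.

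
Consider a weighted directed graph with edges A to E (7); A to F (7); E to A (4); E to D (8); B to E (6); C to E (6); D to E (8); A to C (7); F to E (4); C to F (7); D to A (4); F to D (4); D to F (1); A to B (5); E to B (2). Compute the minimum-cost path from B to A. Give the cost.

Paths from B to A:
B -> E -> D -> A: 6 + 8 + 4 = 18
B -> E -> A: 6 + 4 = 10
Shortest: 10.

10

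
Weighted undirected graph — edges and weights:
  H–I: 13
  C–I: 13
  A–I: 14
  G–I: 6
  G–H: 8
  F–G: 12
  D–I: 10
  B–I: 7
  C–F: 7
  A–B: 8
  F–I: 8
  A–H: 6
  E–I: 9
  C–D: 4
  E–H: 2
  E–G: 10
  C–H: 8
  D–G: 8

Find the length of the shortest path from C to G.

Checking several routes:
C-I-G: 13 + 6 = 19
C-H-G: 8 + 8 = 16
C-F-G: 7 + 12 = 19
C-D-G: 4 + 8 = 12
The minimum is 12.

12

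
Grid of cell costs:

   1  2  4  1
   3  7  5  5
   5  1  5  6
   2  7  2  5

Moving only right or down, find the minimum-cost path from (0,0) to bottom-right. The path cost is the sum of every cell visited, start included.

One optimal route is (0,0) → (1,0) → (2,0) → (2,1) → (2,2) → (3,2) → (3,3).
Its cost is 1 + 3 + 5 + 1 + 5 + 2 + 5 = 22.
For comparison, the top-then-right route costs 24.

22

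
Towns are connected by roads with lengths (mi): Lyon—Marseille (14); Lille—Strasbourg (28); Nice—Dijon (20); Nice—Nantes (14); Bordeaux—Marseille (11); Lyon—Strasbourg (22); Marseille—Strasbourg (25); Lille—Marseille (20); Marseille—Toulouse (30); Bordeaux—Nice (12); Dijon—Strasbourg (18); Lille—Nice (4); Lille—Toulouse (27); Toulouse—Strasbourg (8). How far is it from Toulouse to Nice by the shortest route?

31

A few of the Toulouse→Nice routes:
Toulouse→Marseille→Bordeaux→Nice: 30 + 11 + 12 = 53
Toulouse→Lille→Nice: 27 + 4 = 31
Toulouse→Strasbourg→Dijon→Nice: 8 + 18 + 20 = 46
Toulouse→Strasbourg→Lille→Nice: 8 + 28 + 4 = 40
Shortest: 31 mi.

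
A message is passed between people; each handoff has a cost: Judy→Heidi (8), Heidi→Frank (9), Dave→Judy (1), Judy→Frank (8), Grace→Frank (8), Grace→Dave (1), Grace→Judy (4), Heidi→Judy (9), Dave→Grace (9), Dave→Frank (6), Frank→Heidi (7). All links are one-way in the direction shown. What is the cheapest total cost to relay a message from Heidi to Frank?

9

Candidate routes:
Heidi→Judy→Frank: 9 + 8 = 17
Heidi→Frank: 9
Best route has total 9.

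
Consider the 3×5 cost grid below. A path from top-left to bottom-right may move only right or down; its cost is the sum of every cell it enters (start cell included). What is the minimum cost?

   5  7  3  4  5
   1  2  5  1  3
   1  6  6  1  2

Path r0c0 r1c0 r1c1 r1c2 r1c3 r2c3 r2c4: 5 + 1 + 2 + 5 + 1 + 1 + 2 = 17.
For comparison, the top-then-right route costs 29.

17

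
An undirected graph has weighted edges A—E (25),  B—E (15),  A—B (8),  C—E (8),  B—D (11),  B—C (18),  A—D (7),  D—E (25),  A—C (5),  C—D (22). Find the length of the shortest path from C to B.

13

Comparing a few candidate routes:
C -> E -> B: 8 + 15 = 23
C -> B: 18
C -> A -> B: 5 + 8 = 13
Shortest: 13.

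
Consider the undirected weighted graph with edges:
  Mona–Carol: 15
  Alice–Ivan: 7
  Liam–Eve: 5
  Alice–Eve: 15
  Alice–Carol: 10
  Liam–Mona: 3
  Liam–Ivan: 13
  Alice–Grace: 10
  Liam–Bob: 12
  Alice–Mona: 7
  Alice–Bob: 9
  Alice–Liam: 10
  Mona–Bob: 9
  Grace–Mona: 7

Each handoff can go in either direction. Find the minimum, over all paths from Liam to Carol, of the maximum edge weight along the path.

10

A few of the Liam→Carol routes:
Liam -> Alice -> Carol: max(10, 10) = 10
Liam -> Mona -> Bob -> Alice -> Carol: max(3, 9, 9, 10) = 10
Liam -> Mona -> Grace -> Alice -> Carol: max(3, 7, 10, 10) = 10
The minimum achievable maximum is 10.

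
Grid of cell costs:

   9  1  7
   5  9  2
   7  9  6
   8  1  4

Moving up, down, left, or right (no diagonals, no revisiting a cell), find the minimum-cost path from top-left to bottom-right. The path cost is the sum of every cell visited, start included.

Cheapest: (0,0)→(0,1)→(0,2)→(1,2)→(2,2)→(3,2)
  9 + 1 + 7 + 2 + 6 + 4 = 29

29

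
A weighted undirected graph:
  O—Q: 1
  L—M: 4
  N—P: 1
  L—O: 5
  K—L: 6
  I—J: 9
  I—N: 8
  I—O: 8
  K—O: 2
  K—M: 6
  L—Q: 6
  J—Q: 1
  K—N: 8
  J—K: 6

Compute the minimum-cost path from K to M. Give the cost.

Comparing a few candidate routes:
K → L → M: 6 + 4 = 10
K → O → L → M: 2 + 5 + 4 = 11
K → M: 6
K → O → Q → L → M: 2 + 1 + 6 + 4 = 13
Best route has total 6.

6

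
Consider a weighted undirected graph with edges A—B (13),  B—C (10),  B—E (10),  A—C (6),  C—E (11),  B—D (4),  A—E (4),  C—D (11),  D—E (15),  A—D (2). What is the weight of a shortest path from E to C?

10

Some routes from E to C:
E → C: 11
E → A → D → B → C: 4 + 2 + 4 + 10 = 20
E → B → C: 10 + 10 = 20
E → A → C: 4 + 6 = 10
E → A → D → C: 4 + 2 + 11 = 17
Best route has total 10.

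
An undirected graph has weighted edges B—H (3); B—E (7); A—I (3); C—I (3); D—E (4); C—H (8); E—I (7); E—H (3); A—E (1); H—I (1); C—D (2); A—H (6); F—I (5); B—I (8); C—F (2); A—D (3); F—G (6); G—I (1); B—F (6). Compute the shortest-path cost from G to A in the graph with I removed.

Checking several routes:
G -> F -> C -> D -> E -> A: 6 + 2 + 2 + 4 + 1 = 15
G -> F -> C -> D -> A: 6 + 2 + 2 + 3 = 13
G -> F -> B -> H -> E -> A: 6 + 6 + 3 + 3 + 1 = 19
Best route has total 13.

13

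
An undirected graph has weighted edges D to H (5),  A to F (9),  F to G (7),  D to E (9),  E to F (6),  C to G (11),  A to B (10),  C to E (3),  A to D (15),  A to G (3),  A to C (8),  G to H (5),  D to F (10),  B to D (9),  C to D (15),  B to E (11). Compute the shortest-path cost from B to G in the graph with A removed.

19

A few of the B→G routes:
B -> D -> H -> G: 9 + 5 + 5 = 19
B -> D -> F -> G: 9 + 10 + 7 = 26
B -> E -> D -> H -> G: 11 + 9 + 5 + 5 = 30
B -> D -> E -> F -> G: 9 + 9 + 6 + 7 = 31
B -> E -> C -> G: 11 + 3 + 11 = 25
B -> E -> F -> G: 11 + 6 + 7 = 24
The minimum is 19.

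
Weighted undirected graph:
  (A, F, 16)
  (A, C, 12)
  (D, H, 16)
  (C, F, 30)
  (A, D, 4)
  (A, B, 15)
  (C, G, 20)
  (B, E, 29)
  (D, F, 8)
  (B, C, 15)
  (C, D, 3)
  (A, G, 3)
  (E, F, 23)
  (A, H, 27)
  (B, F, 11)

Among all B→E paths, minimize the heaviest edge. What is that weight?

Checking several routes:
B -> F -> E: max(11, 23) = 23
B -> C -> D -> F -> E: max(15, 3, 8, 23) = 23
B -> C -> G -> A -> F -> E: max(15, 20, 3, 16, 23) = 23
B -> C -> D -> A -> F -> E: max(15, 3, 4, 16, 23) = 23
B -> C -> G -> A -> D -> F -> E: max(15, 20, 3, 4, 8, 23) = 23
B -> C -> A -> F -> E: max(15, 12, 16, 23) = 23
The minimum achievable maximum is 23.

23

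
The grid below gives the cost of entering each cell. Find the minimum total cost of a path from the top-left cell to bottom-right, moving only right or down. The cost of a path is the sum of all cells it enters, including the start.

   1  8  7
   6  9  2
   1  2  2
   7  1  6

17

Take r0c0 → r1c0 → r2c0 → r2c1 → r3c1 → r3c2 for a total of 1 + 6 + 1 + 2 + 1 + 6 = 17.
For comparison, the top-then-right route costs 26.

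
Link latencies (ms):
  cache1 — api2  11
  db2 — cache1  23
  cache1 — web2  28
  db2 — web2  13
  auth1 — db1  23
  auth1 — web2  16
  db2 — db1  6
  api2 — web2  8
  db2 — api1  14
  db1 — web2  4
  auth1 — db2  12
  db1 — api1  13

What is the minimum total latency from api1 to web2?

A few of the api1→web2 routes:
api1→db1→db2→web2: 13 + 6 + 13 = 32
api1→db2→db1→web2: 14 + 6 + 4 = 24
api1→db1→web2: 13 + 4 = 17
api1→db2→web2: 14 + 13 = 27
api1→db2→auth1→web2: 14 + 12 + 16 = 42
The minimum is 17 ms.

17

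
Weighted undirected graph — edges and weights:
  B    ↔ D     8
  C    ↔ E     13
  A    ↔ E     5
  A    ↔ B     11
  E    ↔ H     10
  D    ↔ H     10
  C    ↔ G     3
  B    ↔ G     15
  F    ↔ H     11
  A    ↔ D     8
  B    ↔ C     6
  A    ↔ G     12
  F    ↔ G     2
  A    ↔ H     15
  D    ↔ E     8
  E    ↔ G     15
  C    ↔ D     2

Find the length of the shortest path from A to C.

Checking several routes:
A→B→C: 11 + 6 = 17
A→E→D→C: 5 + 8 + 2 = 15
A→E→C: 5 + 13 = 18
A→G→C: 12 + 3 = 15
A→D→C: 8 + 2 = 10
Best route has total 10.

10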